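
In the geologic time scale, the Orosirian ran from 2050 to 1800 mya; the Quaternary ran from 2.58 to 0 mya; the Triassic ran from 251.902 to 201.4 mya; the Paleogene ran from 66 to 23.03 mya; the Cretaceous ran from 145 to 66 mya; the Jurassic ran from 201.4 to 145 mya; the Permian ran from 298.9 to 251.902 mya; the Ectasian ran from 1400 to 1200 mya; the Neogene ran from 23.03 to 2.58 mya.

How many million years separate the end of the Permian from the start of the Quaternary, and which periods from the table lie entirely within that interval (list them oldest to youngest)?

249.322 million years; Triassic, Jurassic, Cretaceous, Paleogene, Neogene

End of Permian = 251.902 Ma; start of Quaternary = 2.58 Ma.
Gap = 251.902 − 2.58 = 249.322 Myr.
Periods wholly inside 251.902–2.58 Ma: Triassic (251.902–201.4), Jurassic (201.4–145), Cretaceous (145–66), Paleogene (66–23.03), Neogene (23.03–2.58).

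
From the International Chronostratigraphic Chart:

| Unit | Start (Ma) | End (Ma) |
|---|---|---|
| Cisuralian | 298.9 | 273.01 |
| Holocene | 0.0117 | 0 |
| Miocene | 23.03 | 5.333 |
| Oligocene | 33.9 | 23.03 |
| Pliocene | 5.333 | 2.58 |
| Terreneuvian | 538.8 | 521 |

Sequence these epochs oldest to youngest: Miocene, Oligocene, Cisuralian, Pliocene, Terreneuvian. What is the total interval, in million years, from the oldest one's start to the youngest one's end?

Start ages (Ma): Terreneuvian 538.8, Cisuralian 298.9, Oligocene 33.9, Miocene 23.03, Pliocene 5.333.
Ordered oldest to youngest: Terreneuvian, Cisuralian, Oligocene, Miocene, Pliocene.
Span = 538.8 − 2.58 = 536.22 Myr.

Terreneuvian → Cisuralian → Oligocene → Miocene → Pliocene; total span 536.22 Myr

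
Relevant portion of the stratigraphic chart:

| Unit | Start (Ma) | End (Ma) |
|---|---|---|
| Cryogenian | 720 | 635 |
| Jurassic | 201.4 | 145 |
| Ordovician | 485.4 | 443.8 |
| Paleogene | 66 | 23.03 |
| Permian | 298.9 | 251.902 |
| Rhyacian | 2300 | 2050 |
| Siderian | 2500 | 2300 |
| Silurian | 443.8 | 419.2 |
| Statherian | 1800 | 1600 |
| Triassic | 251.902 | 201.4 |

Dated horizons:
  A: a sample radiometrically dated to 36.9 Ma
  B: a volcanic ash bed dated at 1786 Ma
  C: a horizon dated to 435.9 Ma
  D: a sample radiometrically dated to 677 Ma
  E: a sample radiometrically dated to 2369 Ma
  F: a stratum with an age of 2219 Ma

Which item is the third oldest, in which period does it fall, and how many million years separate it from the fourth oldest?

B, in the Statherian; 1109 million years to D

Sorted oldest-first by Ma: E (2369), F (2219), B (1786), D (677), C (435.9), A (36.9).
The third oldest is B at 1786 Ma, which lies in 1800–1600 Ma: the Statherian.
The fourth oldest is D at 677 Ma; separation = |1786 − 677| = 1109 Myr.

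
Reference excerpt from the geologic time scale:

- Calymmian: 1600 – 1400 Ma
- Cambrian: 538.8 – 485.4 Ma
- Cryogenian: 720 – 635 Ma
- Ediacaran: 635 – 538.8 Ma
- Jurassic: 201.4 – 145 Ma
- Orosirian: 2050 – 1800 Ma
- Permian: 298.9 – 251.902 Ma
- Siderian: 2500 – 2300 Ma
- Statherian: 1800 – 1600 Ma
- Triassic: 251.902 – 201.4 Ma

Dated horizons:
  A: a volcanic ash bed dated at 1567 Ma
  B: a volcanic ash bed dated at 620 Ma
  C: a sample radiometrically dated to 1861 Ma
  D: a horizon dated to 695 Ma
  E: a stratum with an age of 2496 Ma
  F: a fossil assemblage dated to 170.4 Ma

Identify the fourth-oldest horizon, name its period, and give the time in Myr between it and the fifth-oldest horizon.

Larger Ma means older, so oldest first: E 2496 > C 1861 > A 1567 > D 695 > B 620 > F 170.4.
Counting 4 along gives D (695 Ma); the excerpt puts that inside the Cryogenian, 720–635 Ma.
Next in line is B (620 Ma), and 695 − 620 = 75 Myr.

D, in the Cryogenian; 75 million years to B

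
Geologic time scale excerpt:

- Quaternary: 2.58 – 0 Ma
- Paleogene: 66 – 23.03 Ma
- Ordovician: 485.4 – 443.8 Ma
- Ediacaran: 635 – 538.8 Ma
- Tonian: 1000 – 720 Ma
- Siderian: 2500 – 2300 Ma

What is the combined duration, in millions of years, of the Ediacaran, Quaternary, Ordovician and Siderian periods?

Each duration: Ediacaran = 96.2; Quaternary = 2.58; Ordovician = 41.6; Siderian = 200.
Sum: 96.2 + 2.58 + 41.6 + 200 = 340.38 Myr.

340.38 million years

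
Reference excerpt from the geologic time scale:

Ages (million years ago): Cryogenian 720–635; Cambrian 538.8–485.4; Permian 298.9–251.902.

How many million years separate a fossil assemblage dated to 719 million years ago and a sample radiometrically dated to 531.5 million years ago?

187.5 million years

719 − 531.5 = 187.5 million years.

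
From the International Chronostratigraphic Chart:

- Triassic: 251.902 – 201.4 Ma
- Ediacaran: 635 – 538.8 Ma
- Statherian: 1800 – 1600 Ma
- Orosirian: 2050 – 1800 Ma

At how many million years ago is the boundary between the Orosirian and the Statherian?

The Orosirian ends and the Statherian begins at 1800 Ma.

1800 Ma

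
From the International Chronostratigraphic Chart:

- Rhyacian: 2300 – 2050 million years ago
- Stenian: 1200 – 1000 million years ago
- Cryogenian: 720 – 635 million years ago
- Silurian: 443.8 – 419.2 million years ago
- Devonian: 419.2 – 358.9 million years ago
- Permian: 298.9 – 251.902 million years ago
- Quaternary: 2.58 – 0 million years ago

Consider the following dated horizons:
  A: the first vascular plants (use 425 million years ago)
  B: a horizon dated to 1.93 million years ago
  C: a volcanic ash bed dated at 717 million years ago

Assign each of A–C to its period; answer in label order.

A: 425 Ma lies in 443.8–419.2 Ma, so Silurian.
B: 1.93 Ma lies in 2.58–0 Ma, so Quaternary.
C: 717 Ma lies in 720–635 Ma, so Cryogenian.

A — Silurian; B — Quaternary; C — Cryogenian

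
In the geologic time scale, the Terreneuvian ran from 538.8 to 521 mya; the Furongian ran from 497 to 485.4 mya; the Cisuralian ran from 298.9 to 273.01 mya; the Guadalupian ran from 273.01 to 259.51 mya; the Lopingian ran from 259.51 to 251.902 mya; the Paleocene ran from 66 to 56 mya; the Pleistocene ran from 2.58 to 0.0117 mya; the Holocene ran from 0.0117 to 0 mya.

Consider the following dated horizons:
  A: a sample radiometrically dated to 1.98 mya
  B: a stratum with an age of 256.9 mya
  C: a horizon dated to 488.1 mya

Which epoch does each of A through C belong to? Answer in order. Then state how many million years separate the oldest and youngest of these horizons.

A — Pleistocene; B — Lopingian; C — Furongian; span 486.12 million years

A: 1.98 Ma lies in 2.58–0.0117 Ma, so Pleistocene.
B: 256.9 Ma lies in 259.51–251.902 Ma, so Lopingian.
C: 488.1 Ma lies in 497–485.4 Ma, so Furongian.
Oldest = 488.1 Ma, youngest = 1.98 Ma → span 486.12 Myr.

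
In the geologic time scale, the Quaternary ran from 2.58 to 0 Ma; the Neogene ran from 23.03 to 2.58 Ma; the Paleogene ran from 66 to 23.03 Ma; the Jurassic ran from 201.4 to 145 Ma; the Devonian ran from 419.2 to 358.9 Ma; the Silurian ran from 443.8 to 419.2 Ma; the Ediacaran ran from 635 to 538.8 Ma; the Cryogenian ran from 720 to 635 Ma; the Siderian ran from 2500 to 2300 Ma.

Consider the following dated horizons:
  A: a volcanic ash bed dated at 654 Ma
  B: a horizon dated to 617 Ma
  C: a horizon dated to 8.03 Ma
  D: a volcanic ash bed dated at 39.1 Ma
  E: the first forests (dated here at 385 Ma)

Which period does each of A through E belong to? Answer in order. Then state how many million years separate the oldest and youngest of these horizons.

A: 654 Ma lies in 720–635 Ma, so Cryogenian.
B: 617 Ma lies in 635–538.8 Ma, so Ediacaran.
C: 8.03 Ma lies in 23.03–2.58 Ma, so Neogene.
D: 39.1 Ma lies in 66–23.03 Ma, so Paleogene.
E: 385 Ma lies in 419.2–358.9 Ma, so Devonian.
Oldest = 654 Ma, youngest = 8.03 Ma → span 645.97 Myr.

A — Cryogenian; B — Ediacaran; C — Neogene; D — Paleogene; E — Devonian; span 645.97 million years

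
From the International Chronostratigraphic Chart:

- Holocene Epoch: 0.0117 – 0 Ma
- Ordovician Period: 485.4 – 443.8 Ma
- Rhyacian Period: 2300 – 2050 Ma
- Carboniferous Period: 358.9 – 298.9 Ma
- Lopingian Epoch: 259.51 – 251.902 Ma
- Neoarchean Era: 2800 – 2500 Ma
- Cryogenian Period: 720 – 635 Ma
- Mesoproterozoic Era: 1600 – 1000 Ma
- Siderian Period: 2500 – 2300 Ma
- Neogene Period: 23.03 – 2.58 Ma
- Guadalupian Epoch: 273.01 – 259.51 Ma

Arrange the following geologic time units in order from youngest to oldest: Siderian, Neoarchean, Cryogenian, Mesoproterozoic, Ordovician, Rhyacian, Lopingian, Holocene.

Holocene, then Lopingian, then Ordovician, then Cryogenian, then Mesoproterozoic, then Rhyacian, then Siderian, then Neoarchean

The oldest of these is Neoarchean (starts 2800 Ma) and the youngest is Holocene (ends 0 Ma).
In between, by decreasing start age: Siderian (2500), Rhyacian (2300), Mesoproterozoic (1600), Cryogenian (720), Ordovician (485.4), Lopingian (259.51).
Listing youngest first means reversing that sequence.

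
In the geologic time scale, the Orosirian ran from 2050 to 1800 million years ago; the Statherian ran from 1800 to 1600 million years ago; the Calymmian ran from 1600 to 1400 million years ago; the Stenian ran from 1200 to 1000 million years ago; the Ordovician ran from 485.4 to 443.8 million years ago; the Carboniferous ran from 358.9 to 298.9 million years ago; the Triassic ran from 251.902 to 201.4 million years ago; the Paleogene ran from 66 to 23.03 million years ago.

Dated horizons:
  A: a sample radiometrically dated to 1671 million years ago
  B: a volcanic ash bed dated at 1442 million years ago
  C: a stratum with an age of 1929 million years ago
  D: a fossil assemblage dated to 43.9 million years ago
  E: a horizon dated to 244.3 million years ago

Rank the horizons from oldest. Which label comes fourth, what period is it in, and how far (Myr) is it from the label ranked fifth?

Sorted oldest-first by Ma: C (1929), A (1671), B (1442), E (244.3), D (43.9).
The fourth oldest is E at 244.3 Ma, which lies in 251.902–201.4 Ma: the Triassic.
The fifth oldest is D at 43.9 Ma; separation = |244.3 − 43.9| = 200.4 Myr.

E, in the Triassic; 200.4 million years to D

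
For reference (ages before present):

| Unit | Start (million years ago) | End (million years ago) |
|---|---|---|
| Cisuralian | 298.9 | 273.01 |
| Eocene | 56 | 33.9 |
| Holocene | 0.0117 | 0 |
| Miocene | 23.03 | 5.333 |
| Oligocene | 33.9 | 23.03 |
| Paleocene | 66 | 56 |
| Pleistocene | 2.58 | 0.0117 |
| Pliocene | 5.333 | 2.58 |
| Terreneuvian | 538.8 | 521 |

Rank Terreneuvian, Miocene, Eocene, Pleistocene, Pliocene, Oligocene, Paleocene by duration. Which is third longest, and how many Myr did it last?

Durations: Terreneuvian 17.8; Miocene 17.697; Eocene 22.1; Pleistocene 2.5683; Pliocene 2.753; Oligocene 10.87; Paleocene 10 Myr.
Sorted longest-first: Eocene (22.1), Terreneuvian (17.8), Miocene (17.697), Oligocene (10.87), Paleocene (10), Pliocene (2.753), Pleistocene (2.5683).
The third longest is Miocene at 17.697 Myr.

Miocene, 17.697 million years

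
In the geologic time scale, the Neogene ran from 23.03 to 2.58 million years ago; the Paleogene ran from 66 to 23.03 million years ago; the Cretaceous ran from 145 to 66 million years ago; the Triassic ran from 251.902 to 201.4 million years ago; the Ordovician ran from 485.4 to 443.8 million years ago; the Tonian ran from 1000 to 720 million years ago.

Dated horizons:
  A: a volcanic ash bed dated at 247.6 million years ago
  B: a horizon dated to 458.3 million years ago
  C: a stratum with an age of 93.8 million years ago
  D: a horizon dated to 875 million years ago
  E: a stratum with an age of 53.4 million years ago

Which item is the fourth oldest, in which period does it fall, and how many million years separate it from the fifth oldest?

Larger Ma means older, so oldest first: D 875 > B 458.3 > A 247.6 > C 93.8 > E 53.4.
Counting 4 along gives C (93.8 Ma); the excerpt puts that inside the Cretaceous, 145–66 Ma.
Next in line is E (53.4 Ma), and 93.8 − 53.4 = 40.4 Myr.

C, in the Cretaceous; 40.4 million years to E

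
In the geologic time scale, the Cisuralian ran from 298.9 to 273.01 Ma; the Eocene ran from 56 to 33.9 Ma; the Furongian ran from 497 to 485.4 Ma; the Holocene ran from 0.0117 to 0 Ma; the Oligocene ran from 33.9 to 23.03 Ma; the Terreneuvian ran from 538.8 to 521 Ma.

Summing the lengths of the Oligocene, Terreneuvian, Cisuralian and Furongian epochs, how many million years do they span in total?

Each duration: Oligocene = 10.87; Terreneuvian = 17.8; Cisuralian = 25.89; Furongian = 11.6.
Sum: 10.87 + 17.8 + 25.89 + 11.6 = 66.16 Myr.

66.16 million years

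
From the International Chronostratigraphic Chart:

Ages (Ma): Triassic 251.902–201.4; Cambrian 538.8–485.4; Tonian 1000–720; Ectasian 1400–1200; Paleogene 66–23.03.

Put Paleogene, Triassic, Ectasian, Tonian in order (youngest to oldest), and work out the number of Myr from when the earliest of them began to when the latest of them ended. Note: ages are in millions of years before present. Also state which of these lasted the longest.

Paleogene → Triassic → Tonian → Ectasian; total span 1376.97 Myr; longest is Tonian

From the excerpt: Paleogene 66–23.03; Triassic 251.902–201.4; Ectasian 1400–1200; Tonian 1000–720 (Ma).
Larger Ma is earlier, so the oldest is Ectasian and the youngest is Paleogene; youngest to oldest: Paleogene, Triassic, Tonian, Ectasian.
Oldest start 1400 minus youngest end 23.03 gives 1376.97 Myr overall.
Individual lengths (start − end): Triassic 50.502; Paleogene 42.97; Tonian 280; Ectasian 200. The largest is Tonian at 280 Myr.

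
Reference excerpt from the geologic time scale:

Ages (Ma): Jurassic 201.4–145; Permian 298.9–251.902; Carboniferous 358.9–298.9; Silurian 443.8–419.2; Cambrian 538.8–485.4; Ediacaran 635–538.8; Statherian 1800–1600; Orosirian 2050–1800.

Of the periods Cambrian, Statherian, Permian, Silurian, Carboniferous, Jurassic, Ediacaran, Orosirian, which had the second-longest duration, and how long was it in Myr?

Statherian, 200 million years

Durations: Cambrian 53.4; Statherian 200; Permian 46.998; Silurian 24.6; Carboniferous 60; Jurassic 56.4; Ediacaran 96.2; Orosirian 250 Myr.
Sorted longest-first: Orosirian (250), Statherian (200), Ediacaran (96.2), Carboniferous (60), Jurassic (56.4), Cambrian (53.4), Permian (46.998), Silurian (24.6).
The second longest is Statherian at 200 Myr.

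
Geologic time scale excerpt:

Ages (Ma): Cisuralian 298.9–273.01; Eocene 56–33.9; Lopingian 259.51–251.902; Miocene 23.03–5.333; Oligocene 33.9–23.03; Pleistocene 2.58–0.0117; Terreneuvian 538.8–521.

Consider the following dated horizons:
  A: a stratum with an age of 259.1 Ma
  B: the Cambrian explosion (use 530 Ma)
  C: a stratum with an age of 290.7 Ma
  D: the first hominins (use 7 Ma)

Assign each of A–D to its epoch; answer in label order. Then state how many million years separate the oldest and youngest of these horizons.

A: 259.1 Ma lies in 259.51–251.902 Ma, so Lopingian.
B: 530 Ma lies in 538.8–521 Ma, so Terreneuvian.
C: 290.7 Ma lies in 298.9–273.01 Ma, so Cisuralian.
D: 7 Ma lies in 23.03–5.333 Ma, so Miocene.
Oldest = 530 Ma, youngest = 7 Ma → span 523 Myr.

A — Lopingian; B — Terreneuvian; C — Cisuralian; D — Miocene; span 523 million years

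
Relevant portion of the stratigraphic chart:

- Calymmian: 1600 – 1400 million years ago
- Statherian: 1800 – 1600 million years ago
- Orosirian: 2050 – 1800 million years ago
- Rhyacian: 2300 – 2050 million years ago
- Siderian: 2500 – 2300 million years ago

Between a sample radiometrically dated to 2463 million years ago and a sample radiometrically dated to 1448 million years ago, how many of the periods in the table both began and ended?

3

The older date is 2463 Ma and the younger is 1448 Ma.
Periods with start < 2463 and end > 1448 Ma: Rhyacian (2300–2050), Orosirian (2050–1800), Statherian (1800–1600).
That is 3 complete periods.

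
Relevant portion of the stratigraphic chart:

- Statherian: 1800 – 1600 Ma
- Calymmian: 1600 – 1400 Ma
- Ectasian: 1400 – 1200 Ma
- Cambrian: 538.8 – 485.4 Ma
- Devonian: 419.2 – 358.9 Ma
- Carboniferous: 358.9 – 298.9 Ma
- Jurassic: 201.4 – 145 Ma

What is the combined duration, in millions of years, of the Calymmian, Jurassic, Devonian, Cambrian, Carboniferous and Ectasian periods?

Duration is start − end for each: (1600 − 1400) + (201.4 − 145) + (419.2 − 358.9) + (538.8 − 485.4) + (358.9 − 298.9) + (1400 − 1200).
That is 200 + 56.4 + 60.3 + 53.4 + 60 + 200, which totals 630.1 million years.

630.1 million years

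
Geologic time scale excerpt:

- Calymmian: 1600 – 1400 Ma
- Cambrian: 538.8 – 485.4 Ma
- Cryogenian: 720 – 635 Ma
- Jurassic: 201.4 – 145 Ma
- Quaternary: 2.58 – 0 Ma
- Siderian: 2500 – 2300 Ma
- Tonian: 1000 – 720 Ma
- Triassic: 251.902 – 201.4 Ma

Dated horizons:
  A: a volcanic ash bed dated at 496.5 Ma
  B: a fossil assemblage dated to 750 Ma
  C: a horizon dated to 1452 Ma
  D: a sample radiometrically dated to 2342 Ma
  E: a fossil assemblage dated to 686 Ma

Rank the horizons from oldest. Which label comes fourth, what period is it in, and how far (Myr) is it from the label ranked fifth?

Larger Ma means older, so oldest first: D 2342 > C 1452 > B 750 > E 686 > A 496.5.
Counting 4 along gives E (686 Ma); the excerpt puts that inside the Cryogenian, 720–635 Ma.
Next in line is A (496.5 Ma), and 686 − 496.5 = 189.5 Myr.

E, in the Cryogenian; 189.5 million years to A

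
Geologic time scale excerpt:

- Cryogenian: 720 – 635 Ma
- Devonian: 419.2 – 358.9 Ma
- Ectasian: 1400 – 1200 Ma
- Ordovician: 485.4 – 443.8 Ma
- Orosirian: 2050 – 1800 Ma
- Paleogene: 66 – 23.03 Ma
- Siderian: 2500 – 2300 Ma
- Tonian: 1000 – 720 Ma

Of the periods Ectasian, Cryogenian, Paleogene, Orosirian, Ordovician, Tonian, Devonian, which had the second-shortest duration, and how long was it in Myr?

Start − end for each: Ectasian 1400 − 1200 = 200; Cryogenian 720 − 635 = 85; Paleogene 66 − 23.03 = 42.97; Orosirian 2050 − 1800 = 250; Ordovician 485.4 − 443.8 = 41.6; Tonian 1000 − 720 = 280; Devonian 419.2 − 358.9 = 60.3.
Ranking these from shortest: Ordovician < Paleogene < Devonian < Cryogenian < Ectasian < Orosirian < Tonian.
Position 2 in that ranking is Paleogene, which lasted 42.97 Myr.

Paleogene, 42.97 million years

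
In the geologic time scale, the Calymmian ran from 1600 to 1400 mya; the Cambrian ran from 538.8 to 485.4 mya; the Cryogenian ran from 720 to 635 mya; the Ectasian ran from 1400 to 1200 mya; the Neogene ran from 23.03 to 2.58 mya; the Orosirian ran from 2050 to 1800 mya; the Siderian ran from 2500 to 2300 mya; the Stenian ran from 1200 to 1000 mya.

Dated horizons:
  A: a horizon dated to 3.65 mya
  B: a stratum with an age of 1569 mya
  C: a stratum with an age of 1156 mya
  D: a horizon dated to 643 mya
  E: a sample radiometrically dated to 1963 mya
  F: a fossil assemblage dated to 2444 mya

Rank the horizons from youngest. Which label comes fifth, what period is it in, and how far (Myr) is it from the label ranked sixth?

Smaller Ma means younger, so youngest first: A 3.65 < D 643 < C 1156 < B 1569 < E 1963 < F 2444.
Counting 5 along gives E (1963 Ma); the excerpt puts that inside the Orosirian, 2050–1800 Ma.
Next in line is F (2444 Ma), and 2444 − 1963 = 481 Myr.

E, in the Orosirian; 481 million years to F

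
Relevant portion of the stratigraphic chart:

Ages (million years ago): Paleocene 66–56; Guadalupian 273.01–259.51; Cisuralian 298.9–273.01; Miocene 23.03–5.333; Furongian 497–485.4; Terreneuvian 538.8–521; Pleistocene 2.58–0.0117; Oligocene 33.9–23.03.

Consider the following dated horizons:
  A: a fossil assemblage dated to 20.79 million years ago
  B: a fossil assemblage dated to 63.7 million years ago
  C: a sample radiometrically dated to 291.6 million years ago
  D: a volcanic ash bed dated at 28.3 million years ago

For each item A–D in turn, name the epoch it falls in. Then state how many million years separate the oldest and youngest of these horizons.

A: 20.79 Ma lies in 23.03–5.333 Ma, so Miocene.
B: 63.7 Ma lies in 66–56 Ma, so Paleocene.
C: 291.6 Ma lies in 298.9–273.01 Ma, so Cisuralian.
D: 28.3 Ma lies in 33.9–23.03 Ma, so Oligocene.
Oldest = 291.6 Ma, youngest = 20.79 Ma → span 270.81 Myr.

A — Miocene; B — Paleocene; C — Cisuralian; D — Oligocene; span 270.81 million years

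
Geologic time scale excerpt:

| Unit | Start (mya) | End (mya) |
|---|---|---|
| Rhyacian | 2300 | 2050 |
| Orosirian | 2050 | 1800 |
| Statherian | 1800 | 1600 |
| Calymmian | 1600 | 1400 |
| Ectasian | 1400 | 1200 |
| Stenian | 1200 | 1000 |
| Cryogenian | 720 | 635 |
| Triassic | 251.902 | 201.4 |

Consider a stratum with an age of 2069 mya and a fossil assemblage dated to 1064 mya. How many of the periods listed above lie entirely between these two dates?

4

The older date is 2069 Ma and the younger is 1064 Ma.
Periods with start < 2069 and end > 1064 Ma: Orosirian (2050–1800), Statherian (1800–1600), Calymmian (1600–1400), Ectasian (1400–1200).
That is 4 complete periods.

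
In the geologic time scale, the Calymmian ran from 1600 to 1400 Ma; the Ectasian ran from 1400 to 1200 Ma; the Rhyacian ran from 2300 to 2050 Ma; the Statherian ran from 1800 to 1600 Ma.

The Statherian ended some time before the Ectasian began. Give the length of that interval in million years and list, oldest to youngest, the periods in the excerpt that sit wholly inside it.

End of Statherian = 1600 Ma; start of Ectasian = 1400 Ma.
Gap = 1600 − 1400 = 200 Myr.
Periods wholly inside 1600–1400 Ma: Calymmian (1600–1400).

200 million years; Calymmian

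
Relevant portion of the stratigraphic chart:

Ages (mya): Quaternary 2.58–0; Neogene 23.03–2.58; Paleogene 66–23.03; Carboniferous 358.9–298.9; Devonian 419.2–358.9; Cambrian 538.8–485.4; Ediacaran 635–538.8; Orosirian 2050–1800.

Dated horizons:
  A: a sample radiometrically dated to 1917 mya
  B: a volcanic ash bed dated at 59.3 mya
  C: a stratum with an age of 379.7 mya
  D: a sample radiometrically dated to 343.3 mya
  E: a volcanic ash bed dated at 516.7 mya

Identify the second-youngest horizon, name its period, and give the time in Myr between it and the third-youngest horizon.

D, in the Carboniferous; 36.4 million years to C

Smaller Ma means younger, so youngest first: B 59.3 < D 343.3 < C 379.7 < E 516.7 < A 1917.
Counting 2 along gives D (343.3 Ma); the excerpt puts that inside the Carboniferous, 358.9–298.9 Ma.
Next in line is C (379.7 Ma), and 379.7 − 343.3 = 36.4 Myr.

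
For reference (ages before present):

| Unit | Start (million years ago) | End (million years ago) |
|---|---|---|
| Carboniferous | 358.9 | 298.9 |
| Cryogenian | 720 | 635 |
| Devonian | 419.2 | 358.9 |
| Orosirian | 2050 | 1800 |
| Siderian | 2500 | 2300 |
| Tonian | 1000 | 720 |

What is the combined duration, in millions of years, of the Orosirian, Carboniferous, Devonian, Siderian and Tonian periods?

Each duration: Orosirian = 250; Carboniferous = 60; Devonian = 60.3; Siderian = 200; Tonian = 280.
Sum: 250 + 60 + 60.3 + 200 + 280 = 850.3 Myr.

850.3 million years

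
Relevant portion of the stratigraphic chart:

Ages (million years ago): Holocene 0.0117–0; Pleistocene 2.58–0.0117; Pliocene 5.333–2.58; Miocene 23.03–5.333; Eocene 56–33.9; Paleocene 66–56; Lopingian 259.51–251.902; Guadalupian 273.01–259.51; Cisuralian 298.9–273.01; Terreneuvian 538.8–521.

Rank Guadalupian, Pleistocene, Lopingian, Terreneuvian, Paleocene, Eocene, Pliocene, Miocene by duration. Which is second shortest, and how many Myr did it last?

Start − end for each: Guadalupian 273.01 − 259.51 = 13.5; Pleistocene 2.58 − 0.0117 = 2.5683; Lopingian 259.51 − 251.902 = 7.608; Terreneuvian 538.8 − 521 = 17.8; Paleocene 66 − 56 = 10; Eocene 56 − 33.9 = 22.1; Pliocene 5.333 − 2.58 = 2.753; Miocene 23.03 − 5.333 = 17.697.
Ranking these from shortest: Pleistocene < Pliocene < Lopingian < Paleocene < Guadalupian < Miocene < Terreneuvian < Eocene.
Position 2 in that ranking is Pliocene, which lasted 2.753 Myr.

Pliocene, 2.753 million years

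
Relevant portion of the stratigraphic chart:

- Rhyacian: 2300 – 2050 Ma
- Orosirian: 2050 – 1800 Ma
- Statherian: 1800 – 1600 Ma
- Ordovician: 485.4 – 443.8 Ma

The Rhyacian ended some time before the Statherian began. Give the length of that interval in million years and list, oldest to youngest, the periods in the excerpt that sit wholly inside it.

250 million years; Orosirian

The Rhyacian closes at 2050 Ma and the Statherian opens at 1800 Ma, so the interval is 2050 − 1800 = 250 Myr.
A period fits inside if it starts at or after 2050 Ma and ends at or before 1800 Ma; oldest first that gives Orosirian.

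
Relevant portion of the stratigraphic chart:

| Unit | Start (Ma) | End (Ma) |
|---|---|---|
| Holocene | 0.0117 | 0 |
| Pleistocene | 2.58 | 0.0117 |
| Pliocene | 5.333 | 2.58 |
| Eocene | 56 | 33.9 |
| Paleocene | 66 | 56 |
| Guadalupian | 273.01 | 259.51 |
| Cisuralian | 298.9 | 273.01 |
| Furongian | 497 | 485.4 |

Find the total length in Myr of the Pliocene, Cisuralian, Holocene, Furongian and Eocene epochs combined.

Each duration: Pliocene = 2.753; Cisuralian = 25.89; Holocene = 0.0117; Furongian = 11.6; Eocene = 22.1.
Sum: 2.753 + 25.89 + 0.0117 + 11.6 + 22.1 = 62.3547 Myr.

62.3547 million years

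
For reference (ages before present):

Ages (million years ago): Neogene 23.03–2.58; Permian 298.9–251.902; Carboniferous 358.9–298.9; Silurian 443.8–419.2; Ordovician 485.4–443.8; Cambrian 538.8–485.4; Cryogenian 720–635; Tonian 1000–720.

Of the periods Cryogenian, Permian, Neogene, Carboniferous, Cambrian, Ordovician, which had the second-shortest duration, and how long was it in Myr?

Ordovician, 41.6 million years

Durations: Cryogenian 85; Permian 46.998; Neogene 20.45; Carboniferous 60; Cambrian 53.4; Ordovician 41.6 Myr.
Sorted shortest-first: Neogene (20.45), Ordovician (41.6), Permian (46.998), Cambrian (53.4), Carboniferous (60), Cryogenian (85).
The second shortest is Ordovician at 41.6 Myr.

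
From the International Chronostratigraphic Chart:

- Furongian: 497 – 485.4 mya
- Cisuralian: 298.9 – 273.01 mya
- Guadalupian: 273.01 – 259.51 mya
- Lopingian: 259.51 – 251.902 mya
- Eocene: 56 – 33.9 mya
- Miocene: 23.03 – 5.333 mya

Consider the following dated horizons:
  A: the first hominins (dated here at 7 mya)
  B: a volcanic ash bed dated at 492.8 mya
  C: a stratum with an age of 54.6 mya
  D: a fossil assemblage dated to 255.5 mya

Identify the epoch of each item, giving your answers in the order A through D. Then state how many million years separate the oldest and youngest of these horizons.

A — Miocene; B — Furongian; C — Eocene; D — Lopingian; span 485.8 million years

A: 7 Ma lies in 23.03–5.333 Ma, so Miocene.
B: 492.8 Ma lies in 497–485.4 Ma, so Furongian.
C: 54.6 Ma lies in 56–33.9 Ma, so Eocene.
D: 255.5 Ma lies in 259.51–251.902 Ma, so Lopingian.
Oldest = 492.8 Ma, youngest = 7 Ma → span 485.8 Myr.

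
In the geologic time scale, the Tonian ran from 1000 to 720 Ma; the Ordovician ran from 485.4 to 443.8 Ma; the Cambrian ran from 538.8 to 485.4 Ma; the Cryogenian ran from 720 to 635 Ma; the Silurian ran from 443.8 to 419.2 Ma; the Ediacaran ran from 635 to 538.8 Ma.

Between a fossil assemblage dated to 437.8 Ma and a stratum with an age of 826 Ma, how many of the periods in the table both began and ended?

4

826 Ma sits inside the Tonian (1000–720) and 437.8 Ma inside the Silurian (443.8–419.2); neither of those is wholly between the two dates.
The listed periods lying completely between them are Cryogenian, Ediacaran, Cambrian, Ordovician — 4 in all.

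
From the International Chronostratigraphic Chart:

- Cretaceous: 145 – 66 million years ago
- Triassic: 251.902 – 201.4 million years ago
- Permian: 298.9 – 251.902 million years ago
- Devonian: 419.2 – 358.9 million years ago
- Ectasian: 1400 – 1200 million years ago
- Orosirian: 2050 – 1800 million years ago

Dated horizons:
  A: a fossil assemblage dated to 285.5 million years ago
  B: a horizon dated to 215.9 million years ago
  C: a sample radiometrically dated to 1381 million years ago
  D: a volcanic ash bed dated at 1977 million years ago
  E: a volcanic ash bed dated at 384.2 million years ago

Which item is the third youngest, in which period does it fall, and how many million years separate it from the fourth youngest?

Smaller Ma means younger, so youngest first: B 215.9 < A 285.5 < E 384.2 < C 1381 < D 1977.
Counting 3 along gives E (384.2 Ma); the excerpt puts that inside the Devonian, 419.2–358.9 Ma.
Next in line is C (1381 Ma), and 1381 − 384.2 = 996.8 Myr.

E, in the Devonian; 996.8 million years to C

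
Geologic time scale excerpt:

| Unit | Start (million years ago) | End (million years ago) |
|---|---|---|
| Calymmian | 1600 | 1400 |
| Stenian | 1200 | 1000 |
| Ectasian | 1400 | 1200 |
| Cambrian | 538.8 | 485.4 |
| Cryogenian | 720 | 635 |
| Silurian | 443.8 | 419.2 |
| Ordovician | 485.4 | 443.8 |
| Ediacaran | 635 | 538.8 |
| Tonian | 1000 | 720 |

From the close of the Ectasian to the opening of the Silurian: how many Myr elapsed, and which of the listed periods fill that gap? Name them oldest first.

End of Ectasian = 1200 Ma; start of Silurian = 443.8 Ma.
Gap = 1200 − 443.8 = 756.2 Myr.
Periods wholly inside 1200–443.8 Ma: Stenian (1200–1000), Tonian (1000–720), Cryogenian (720–635), Ediacaran (635–538.8), Cambrian (538.8–485.4), Ordovician (485.4–443.8).

756.2 million years; Stenian, Tonian, Cryogenian, Ediacaran, Cambrian, Ordovician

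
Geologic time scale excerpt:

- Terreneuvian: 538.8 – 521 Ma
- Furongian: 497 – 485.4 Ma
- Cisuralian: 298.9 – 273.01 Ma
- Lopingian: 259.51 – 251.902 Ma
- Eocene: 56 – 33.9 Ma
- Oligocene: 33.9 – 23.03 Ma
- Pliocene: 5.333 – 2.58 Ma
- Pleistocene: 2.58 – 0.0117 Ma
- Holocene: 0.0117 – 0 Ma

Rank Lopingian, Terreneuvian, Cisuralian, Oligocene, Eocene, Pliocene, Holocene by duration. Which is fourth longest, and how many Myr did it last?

Oligocene, 10.87 million years

Start − end for each: Lopingian 259.51 − 251.902 = 7.608; Terreneuvian 538.8 − 521 = 17.8; Cisuralian 298.9 − 273.01 = 25.89; Oligocene 33.9 − 23.03 = 10.87; Eocene 56 − 33.9 = 22.1; Pliocene 5.333 − 2.58 = 2.753; Holocene 0.0117 − 0 = 0.0117.
Ranking these from longest: Cisuralian > Eocene > Terreneuvian > Oligocene > Lopingian > Pliocene > Holocene.
Position 4 in that ranking is Oligocene, which lasted 10.87 Myr.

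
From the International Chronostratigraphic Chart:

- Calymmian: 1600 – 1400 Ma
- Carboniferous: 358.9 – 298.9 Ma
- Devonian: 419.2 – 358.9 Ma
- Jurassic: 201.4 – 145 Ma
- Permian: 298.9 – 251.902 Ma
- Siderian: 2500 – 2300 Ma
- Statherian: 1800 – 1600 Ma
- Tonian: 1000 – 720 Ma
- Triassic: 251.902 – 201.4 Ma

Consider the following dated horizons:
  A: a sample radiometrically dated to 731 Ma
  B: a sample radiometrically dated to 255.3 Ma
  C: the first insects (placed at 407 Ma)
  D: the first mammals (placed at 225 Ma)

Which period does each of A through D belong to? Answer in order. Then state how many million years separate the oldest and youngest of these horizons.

A: 731 Ma lies in 1000–720 Ma, so Tonian.
B: 255.3 Ma lies in 298.9–251.902 Ma, so Permian.
C: 407 Ma lies in 419.2–358.9 Ma, so Devonian.
D: 225 Ma lies in 251.902–201.4 Ma, so Triassic.
Oldest = 731 Ma, youngest = 225 Ma → span 506 Myr.

A — Tonian; B — Permian; C — Devonian; D — Triassic; span 506 million years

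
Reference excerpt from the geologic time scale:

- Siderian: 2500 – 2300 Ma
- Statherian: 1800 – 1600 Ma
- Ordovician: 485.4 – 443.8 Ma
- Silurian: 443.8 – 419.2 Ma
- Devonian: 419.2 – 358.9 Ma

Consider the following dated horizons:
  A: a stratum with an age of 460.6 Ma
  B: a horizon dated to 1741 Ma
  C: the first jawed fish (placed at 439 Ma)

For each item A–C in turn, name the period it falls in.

A: 460.6 Ma lies in 485.4–443.8 Ma, so Ordovician.
B: 1741 Ma lies in 1800–1600 Ma, so Statherian.
C: 439 Ma lies in 443.8–419.2 Ma, so Silurian.

A — Ordovician; B — Statherian; C — Silurian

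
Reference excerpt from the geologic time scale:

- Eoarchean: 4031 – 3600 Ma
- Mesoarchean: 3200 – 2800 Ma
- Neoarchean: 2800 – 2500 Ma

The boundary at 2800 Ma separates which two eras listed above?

The Mesoarchean ends at 2800 Ma and the Neoarchean begins at 2800 Ma, so they share that boundary.

Mesoarchean and Neoarchean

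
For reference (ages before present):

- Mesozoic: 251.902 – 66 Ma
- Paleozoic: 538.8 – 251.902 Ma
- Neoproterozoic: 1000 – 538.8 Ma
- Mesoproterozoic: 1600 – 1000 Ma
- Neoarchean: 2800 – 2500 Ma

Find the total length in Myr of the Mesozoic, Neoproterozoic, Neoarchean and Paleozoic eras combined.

1234 million years

Each duration: Mesozoic = 185.902; Neoproterozoic = 461.2; Neoarchean = 300; Paleozoic = 286.898.
Sum: 185.902 + 461.2 + 300 + 286.898 = 1234 Myr.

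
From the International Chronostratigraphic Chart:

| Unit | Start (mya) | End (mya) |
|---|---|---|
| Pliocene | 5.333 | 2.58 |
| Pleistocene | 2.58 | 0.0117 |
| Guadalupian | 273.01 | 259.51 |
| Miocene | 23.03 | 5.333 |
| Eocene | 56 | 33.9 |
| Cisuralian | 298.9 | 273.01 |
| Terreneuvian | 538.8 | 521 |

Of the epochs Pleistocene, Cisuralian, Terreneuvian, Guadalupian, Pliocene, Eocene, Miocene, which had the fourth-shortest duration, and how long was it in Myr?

Miocene, 17.697 million years

Start − end for each: Pleistocene 2.58 − 0.0117 = 2.5683; Cisuralian 298.9 − 273.01 = 25.89; Terreneuvian 538.8 − 521 = 17.8; Guadalupian 273.01 − 259.51 = 13.5; Pliocene 5.333 − 2.58 = 2.753; Eocene 56 − 33.9 = 22.1; Miocene 23.03 − 5.333 = 17.697.
Ranking these from shortest: Pleistocene < Pliocene < Guadalupian < Miocene < Terreneuvian < Eocene < Cisuralian.
Position 4 in that ranking is Miocene, which lasted 17.697 Myr.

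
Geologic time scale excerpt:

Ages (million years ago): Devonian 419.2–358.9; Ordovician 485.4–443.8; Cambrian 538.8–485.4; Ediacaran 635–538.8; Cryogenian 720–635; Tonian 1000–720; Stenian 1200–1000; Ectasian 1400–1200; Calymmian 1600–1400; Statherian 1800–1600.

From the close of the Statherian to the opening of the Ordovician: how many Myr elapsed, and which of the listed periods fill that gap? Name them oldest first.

1114.6 million years; Calymmian, Ectasian, Stenian, Tonian, Cryogenian, Ediacaran, Cambrian

The Statherian closes at 1600 Ma and the Ordovician opens at 485.4 Ma, so the interval is 1600 − 485.4 = 1114.6 Myr.
A period fits inside if it starts at or after 1600 Ma and ends at or before 485.4 Ma; oldest first that gives Calymmian, Ectasian, Stenian, Tonian, Cryogenian, Ediacaran, Cambrian.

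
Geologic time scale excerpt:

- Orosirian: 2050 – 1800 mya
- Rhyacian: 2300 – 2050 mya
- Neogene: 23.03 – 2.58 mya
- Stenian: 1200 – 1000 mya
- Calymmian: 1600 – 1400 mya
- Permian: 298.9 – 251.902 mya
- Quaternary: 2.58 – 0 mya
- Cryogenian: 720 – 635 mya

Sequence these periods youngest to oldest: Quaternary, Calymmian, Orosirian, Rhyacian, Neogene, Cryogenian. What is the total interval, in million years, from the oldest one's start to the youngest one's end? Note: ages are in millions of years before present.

From the excerpt: Quaternary 2.58–0; Calymmian 1600–1400; Orosirian 2050–1800; Rhyacian 2300–2050; Neogene 23.03–2.58; Cryogenian 720–635 (Ma).
Larger Ma is earlier, so the oldest is Rhyacian and the youngest is Quaternary; youngest to oldest: Quaternary, Neogene, Cryogenian, Calymmian, Orosirian, Rhyacian.
Oldest start 2300 minus youngest end 0 gives 2300 Myr overall.

Quaternary, Neogene, Cryogenian, Calymmian, Orosirian, Rhyacian; total span 2300 Myr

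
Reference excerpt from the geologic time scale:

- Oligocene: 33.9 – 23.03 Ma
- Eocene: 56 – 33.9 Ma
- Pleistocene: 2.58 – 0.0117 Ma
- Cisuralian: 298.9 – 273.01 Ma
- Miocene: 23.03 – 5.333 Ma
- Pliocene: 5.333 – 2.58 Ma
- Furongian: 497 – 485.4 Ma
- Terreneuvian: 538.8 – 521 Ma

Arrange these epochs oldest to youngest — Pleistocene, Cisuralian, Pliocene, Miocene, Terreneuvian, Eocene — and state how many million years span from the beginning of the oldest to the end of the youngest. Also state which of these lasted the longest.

Start ages (Ma): Terreneuvian 538.8, Cisuralian 298.9, Eocene 56, Miocene 23.03, Pliocene 5.333, Pleistocene 2.58.
Ordered oldest to youngest: Terreneuvian, Cisuralian, Eocene, Miocene, Pliocene, Pleistocene.
Span = 538.8 − 0.0117 = 538.7883 Myr.
Durations: Pliocene 2.753, Terreneuvian 17.8, Miocene 17.697, Eocene 22.1, Cisuralian 25.89, Pleistocene 2.5683 → longest is Cisuralian (25.89 Myr).

Terreneuvian → Cisuralian → Eocene → Miocene → Pliocene → Pleistocene; total span 538.7883 Myr; longest is Cisuralian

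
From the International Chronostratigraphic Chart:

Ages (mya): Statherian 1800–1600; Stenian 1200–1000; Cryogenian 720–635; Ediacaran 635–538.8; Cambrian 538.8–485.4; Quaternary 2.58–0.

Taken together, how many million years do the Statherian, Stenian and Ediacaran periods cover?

496.2 million years

Each duration: Statherian = 200; Stenian = 200; Ediacaran = 96.2.
Sum: 200 + 200 + 96.2 = 496.2 Myr.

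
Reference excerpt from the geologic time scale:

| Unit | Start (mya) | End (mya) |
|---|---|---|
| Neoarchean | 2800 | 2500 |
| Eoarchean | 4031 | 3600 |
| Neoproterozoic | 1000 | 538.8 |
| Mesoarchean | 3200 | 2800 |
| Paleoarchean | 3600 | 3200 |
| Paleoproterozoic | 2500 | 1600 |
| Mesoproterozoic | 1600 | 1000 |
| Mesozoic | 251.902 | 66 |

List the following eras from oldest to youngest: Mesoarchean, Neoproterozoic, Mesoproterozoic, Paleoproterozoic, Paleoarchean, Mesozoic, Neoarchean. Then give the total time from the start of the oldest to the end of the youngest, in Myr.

Paleoarchean → Mesoarchean → Neoarchean → Paleoproterozoic → Mesoproterozoic → Neoproterozoic → Mesozoic; total span 3534 Myr

Start ages (Ma): Paleoarchean 3600, Mesoarchean 3200, Neoarchean 2800, Paleoproterozoic 2500, Mesoproterozoic 1600, Neoproterozoic 1000, Mesozoic 251.902.
Ordered oldest to youngest: Paleoarchean, Mesoarchean, Neoarchean, Paleoproterozoic, Mesoproterozoic, Neoproterozoic, Mesozoic.
Span = 3600 − 66 = 3534 Myr.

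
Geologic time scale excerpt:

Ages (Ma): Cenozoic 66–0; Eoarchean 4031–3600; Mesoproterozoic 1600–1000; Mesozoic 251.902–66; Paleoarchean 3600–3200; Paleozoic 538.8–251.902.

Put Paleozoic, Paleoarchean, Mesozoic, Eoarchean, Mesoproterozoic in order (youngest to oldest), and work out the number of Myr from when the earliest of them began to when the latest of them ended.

Mesozoic → Paleozoic → Mesoproterozoic → Paleoarchean → Eoarchean; total span 3965 Myr

From the excerpt: Paleozoic 538.8–251.902; Paleoarchean 3600–3200; Mesozoic 251.902–66; Eoarchean 4031–3600; Mesoproterozoic 1600–1000 (Ma).
Larger Ma is earlier, so the oldest is Eoarchean and the youngest is Mesozoic; youngest to oldest: Mesozoic, Paleozoic, Mesoproterozoic, Paleoarchean, Eoarchean.
Oldest start 4031 minus youngest end 66 gives 3965 Myr overall.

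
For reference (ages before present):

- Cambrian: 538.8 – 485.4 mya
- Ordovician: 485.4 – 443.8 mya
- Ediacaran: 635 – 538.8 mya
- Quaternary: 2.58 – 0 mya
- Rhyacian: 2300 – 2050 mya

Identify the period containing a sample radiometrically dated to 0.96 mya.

0.96 Ma lies between 2.58 and 0 Ma, so it falls in the Quaternary.

Quaternary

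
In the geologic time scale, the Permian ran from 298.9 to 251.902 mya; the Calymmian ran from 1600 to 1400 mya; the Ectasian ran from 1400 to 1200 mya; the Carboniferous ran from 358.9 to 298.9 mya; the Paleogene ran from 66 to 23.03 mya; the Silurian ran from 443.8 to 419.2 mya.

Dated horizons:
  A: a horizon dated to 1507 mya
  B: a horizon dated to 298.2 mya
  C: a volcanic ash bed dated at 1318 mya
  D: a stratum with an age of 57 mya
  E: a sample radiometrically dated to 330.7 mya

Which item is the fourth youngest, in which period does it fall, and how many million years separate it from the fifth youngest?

Sorted youngest-first by Ma: D (57), B (298.2), E (330.7), C (1318), A (1507).
The fourth youngest is C at 1318 Ma, which lies in 1400–1200 Ma: the Ectasian.
The fifth youngest is A at 1507 Ma; separation = |1318 − 1507| = 189 Myr.

C, in the Ectasian; 189 million years to A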